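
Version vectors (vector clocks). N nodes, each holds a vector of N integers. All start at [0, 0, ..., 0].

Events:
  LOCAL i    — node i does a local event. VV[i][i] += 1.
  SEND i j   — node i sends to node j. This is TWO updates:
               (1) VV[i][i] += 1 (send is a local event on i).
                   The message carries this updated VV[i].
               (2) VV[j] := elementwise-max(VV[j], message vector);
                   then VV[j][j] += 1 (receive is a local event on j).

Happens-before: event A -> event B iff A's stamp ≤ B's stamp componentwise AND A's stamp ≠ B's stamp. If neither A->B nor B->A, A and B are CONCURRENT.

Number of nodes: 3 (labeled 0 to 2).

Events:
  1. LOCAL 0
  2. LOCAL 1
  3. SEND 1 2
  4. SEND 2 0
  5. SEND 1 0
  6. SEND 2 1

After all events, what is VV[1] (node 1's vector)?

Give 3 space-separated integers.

Initial: VV[0]=[0, 0, 0]
Initial: VV[1]=[0, 0, 0]
Initial: VV[2]=[0, 0, 0]
Event 1: LOCAL 0: VV[0][0]++ -> VV[0]=[1, 0, 0]
Event 2: LOCAL 1: VV[1][1]++ -> VV[1]=[0, 1, 0]
Event 3: SEND 1->2: VV[1][1]++ -> VV[1]=[0, 2, 0], msg_vec=[0, 2, 0]; VV[2]=max(VV[2],msg_vec) then VV[2][2]++ -> VV[2]=[0, 2, 1]
Event 4: SEND 2->0: VV[2][2]++ -> VV[2]=[0, 2, 2], msg_vec=[0, 2, 2]; VV[0]=max(VV[0],msg_vec) then VV[0][0]++ -> VV[0]=[2, 2, 2]
Event 5: SEND 1->0: VV[1][1]++ -> VV[1]=[0, 3, 0], msg_vec=[0, 3, 0]; VV[0]=max(VV[0],msg_vec) then VV[0][0]++ -> VV[0]=[3, 3, 2]
Event 6: SEND 2->1: VV[2][2]++ -> VV[2]=[0, 2, 3], msg_vec=[0, 2, 3]; VV[1]=max(VV[1],msg_vec) then VV[1][1]++ -> VV[1]=[0, 4, 3]
Final vectors: VV[0]=[3, 3, 2]; VV[1]=[0, 4, 3]; VV[2]=[0, 2, 3]

Answer: 0 4 3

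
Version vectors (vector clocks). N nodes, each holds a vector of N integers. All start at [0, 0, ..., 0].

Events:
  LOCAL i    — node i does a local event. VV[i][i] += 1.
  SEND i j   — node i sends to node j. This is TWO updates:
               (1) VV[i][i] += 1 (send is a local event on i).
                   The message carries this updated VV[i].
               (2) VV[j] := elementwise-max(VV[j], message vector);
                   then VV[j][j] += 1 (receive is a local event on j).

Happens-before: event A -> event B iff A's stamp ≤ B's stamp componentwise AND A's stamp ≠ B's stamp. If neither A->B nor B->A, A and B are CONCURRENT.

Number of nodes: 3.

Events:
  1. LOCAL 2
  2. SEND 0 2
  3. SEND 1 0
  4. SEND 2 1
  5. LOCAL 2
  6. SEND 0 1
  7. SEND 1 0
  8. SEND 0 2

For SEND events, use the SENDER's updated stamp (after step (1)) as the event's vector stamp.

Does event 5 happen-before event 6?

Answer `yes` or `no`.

Answer: no

Derivation:
Initial: VV[0]=[0, 0, 0]
Initial: VV[1]=[0, 0, 0]
Initial: VV[2]=[0, 0, 0]
Event 1: LOCAL 2: VV[2][2]++ -> VV[2]=[0, 0, 1]
Event 2: SEND 0->2: VV[0][0]++ -> VV[0]=[1, 0, 0], msg_vec=[1, 0, 0]; VV[2]=max(VV[2],msg_vec) then VV[2][2]++ -> VV[2]=[1, 0, 2]
Event 3: SEND 1->0: VV[1][1]++ -> VV[1]=[0, 1, 0], msg_vec=[0, 1, 0]; VV[0]=max(VV[0],msg_vec) then VV[0][0]++ -> VV[0]=[2, 1, 0]
Event 4: SEND 2->1: VV[2][2]++ -> VV[2]=[1, 0, 3], msg_vec=[1, 0, 3]; VV[1]=max(VV[1],msg_vec) then VV[1][1]++ -> VV[1]=[1, 2, 3]
Event 5: LOCAL 2: VV[2][2]++ -> VV[2]=[1, 0, 4]
Event 6: SEND 0->1: VV[0][0]++ -> VV[0]=[3, 1, 0], msg_vec=[3, 1, 0]; VV[1]=max(VV[1],msg_vec) then VV[1][1]++ -> VV[1]=[3, 3, 3]
Event 7: SEND 1->0: VV[1][1]++ -> VV[1]=[3, 4, 3], msg_vec=[3, 4, 3]; VV[0]=max(VV[0],msg_vec) then VV[0][0]++ -> VV[0]=[4, 4, 3]
Event 8: SEND 0->2: VV[0][0]++ -> VV[0]=[5, 4, 3], msg_vec=[5, 4, 3]; VV[2]=max(VV[2],msg_vec) then VV[2][2]++ -> VV[2]=[5, 4, 5]
Event 5 stamp: [1, 0, 4]
Event 6 stamp: [3, 1, 0]
[1, 0, 4] <= [3, 1, 0]? False. Equal? False. Happens-before: False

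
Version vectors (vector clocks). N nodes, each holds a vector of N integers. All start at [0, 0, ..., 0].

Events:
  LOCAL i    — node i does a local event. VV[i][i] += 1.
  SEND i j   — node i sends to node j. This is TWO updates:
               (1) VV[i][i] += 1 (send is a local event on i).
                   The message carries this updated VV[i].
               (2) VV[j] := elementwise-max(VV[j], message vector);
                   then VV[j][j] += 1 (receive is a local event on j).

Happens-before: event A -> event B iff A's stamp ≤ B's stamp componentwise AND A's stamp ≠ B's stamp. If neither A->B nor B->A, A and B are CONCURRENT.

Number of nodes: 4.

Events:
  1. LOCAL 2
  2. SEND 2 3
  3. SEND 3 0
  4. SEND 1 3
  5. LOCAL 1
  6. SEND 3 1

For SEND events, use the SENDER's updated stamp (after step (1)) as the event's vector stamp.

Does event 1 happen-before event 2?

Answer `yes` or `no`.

Answer: yes

Derivation:
Initial: VV[0]=[0, 0, 0, 0]
Initial: VV[1]=[0, 0, 0, 0]
Initial: VV[2]=[0, 0, 0, 0]
Initial: VV[3]=[0, 0, 0, 0]
Event 1: LOCAL 2: VV[2][2]++ -> VV[2]=[0, 0, 1, 0]
Event 2: SEND 2->3: VV[2][2]++ -> VV[2]=[0, 0, 2, 0], msg_vec=[0, 0, 2, 0]; VV[3]=max(VV[3],msg_vec) then VV[3][3]++ -> VV[3]=[0, 0, 2, 1]
Event 3: SEND 3->0: VV[3][3]++ -> VV[3]=[0, 0, 2, 2], msg_vec=[0, 0, 2, 2]; VV[0]=max(VV[0],msg_vec) then VV[0][0]++ -> VV[0]=[1, 0, 2, 2]
Event 4: SEND 1->3: VV[1][1]++ -> VV[1]=[0, 1, 0, 0], msg_vec=[0, 1, 0, 0]; VV[3]=max(VV[3],msg_vec) then VV[3][3]++ -> VV[3]=[0, 1, 2, 3]
Event 5: LOCAL 1: VV[1][1]++ -> VV[1]=[0, 2, 0, 0]
Event 6: SEND 3->1: VV[3][3]++ -> VV[3]=[0, 1, 2, 4], msg_vec=[0, 1, 2, 4]; VV[1]=max(VV[1],msg_vec) then VV[1][1]++ -> VV[1]=[0, 3, 2, 4]
Event 1 stamp: [0, 0, 1, 0]
Event 2 stamp: [0, 0, 2, 0]
[0, 0, 1, 0] <= [0, 0, 2, 0]? True. Equal? False. Happens-before: True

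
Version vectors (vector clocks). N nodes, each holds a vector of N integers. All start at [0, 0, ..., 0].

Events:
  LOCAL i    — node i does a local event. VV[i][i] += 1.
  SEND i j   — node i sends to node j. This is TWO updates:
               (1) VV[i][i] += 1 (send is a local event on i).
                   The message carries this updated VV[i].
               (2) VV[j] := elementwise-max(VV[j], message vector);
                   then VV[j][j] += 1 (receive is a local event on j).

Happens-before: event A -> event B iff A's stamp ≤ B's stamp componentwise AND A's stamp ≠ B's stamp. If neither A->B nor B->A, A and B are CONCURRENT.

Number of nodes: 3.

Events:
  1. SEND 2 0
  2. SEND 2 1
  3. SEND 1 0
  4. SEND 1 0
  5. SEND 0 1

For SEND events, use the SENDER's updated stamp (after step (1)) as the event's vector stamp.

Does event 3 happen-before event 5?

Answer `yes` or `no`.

Answer: yes

Derivation:
Initial: VV[0]=[0, 0, 0]
Initial: VV[1]=[0, 0, 0]
Initial: VV[2]=[0, 0, 0]
Event 1: SEND 2->0: VV[2][2]++ -> VV[2]=[0, 0, 1], msg_vec=[0, 0, 1]; VV[0]=max(VV[0],msg_vec) then VV[0][0]++ -> VV[0]=[1, 0, 1]
Event 2: SEND 2->1: VV[2][2]++ -> VV[2]=[0, 0, 2], msg_vec=[0, 0, 2]; VV[1]=max(VV[1],msg_vec) then VV[1][1]++ -> VV[1]=[0, 1, 2]
Event 3: SEND 1->0: VV[1][1]++ -> VV[1]=[0, 2, 2], msg_vec=[0, 2, 2]; VV[0]=max(VV[0],msg_vec) then VV[0][0]++ -> VV[0]=[2, 2, 2]
Event 4: SEND 1->0: VV[1][1]++ -> VV[1]=[0, 3, 2], msg_vec=[0, 3, 2]; VV[0]=max(VV[0],msg_vec) then VV[0][0]++ -> VV[0]=[3, 3, 2]
Event 5: SEND 0->1: VV[0][0]++ -> VV[0]=[4, 3, 2], msg_vec=[4, 3, 2]; VV[1]=max(VV[1],msg_vec) then VV[1][1]++ -> VV[1]=[4, 4, 2]
Event 3 stamp: [0, 2, 2]
Event 5 stamp: [4, 3, 2]
[0, 2, 2] <= [4, 3, 2]? True. Equal? False. Happens-before: True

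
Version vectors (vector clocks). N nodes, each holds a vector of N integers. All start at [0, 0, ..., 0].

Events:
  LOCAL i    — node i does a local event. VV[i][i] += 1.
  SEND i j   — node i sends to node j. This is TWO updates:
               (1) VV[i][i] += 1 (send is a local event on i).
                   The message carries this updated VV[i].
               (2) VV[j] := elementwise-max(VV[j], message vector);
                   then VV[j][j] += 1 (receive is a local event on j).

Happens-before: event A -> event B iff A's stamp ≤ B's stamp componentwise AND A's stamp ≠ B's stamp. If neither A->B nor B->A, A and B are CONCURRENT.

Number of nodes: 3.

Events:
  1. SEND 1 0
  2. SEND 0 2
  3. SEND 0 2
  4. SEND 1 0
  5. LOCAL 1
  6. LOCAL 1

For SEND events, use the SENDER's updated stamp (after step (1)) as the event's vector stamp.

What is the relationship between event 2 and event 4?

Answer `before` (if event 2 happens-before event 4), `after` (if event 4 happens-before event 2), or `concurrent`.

Initial: VV[0]=[0, 0, 0]
Initial: VV[1]=[0, 0, 0]
Initial: VV[2]=[0, 0, 0]
Event 1: SEND 1->0: VV[1][1]++ -> VV[1]=[0, 1, 0], msg_vec=[0, 1, 0]; VV[0]=max(VV[0],msg_vec) then VV[0][0]++ -> VV[0]=[1, 1, 0]
Event 2: SEND 0->2: VV[0][0]++ -> VV[0]=[2, 1, 0], msg_vec=[2, 1, 0]; VV[2]=max(VV[2],msg_vec) then VV[2][2]++ -> VV[2]=[2, 1, 1]
Event 3: SEND 0->2: VV[0][0]++ -> VV[0]=[3, 1, 0], msg_vec=[3, 1, 0]; VV[2]=max(VV[2],msg_vec) then VV[2][2]++ -> VV[2]=[3, 1, 2]
Event 4: SEND 1->0: VV[1][1]++ -> VV[1]=[0, 2, 0], msg_vec=[0, 2, 0]; VV[0]=max(VV[0],msg_vec) then VV[0][0]++ -> VV[0]=[4, 2, 0]
Event 5: LOCAL 1: VV[1][1]++ -> VV[1]=[0, 3, 0]
Event 6: LOCAL 1: VV[1][1]++ -> VV[1]=[0, 4, 0]
Event 2 stamp: [2, 1, 0]
Event 4 stamp: [0, 2, 0]
[2, 1, 0] <= [0, 2, 0]? False
[0, 2, 0] <= [2, 1, 0]? False
Relation: concurrent

Answer: concurrent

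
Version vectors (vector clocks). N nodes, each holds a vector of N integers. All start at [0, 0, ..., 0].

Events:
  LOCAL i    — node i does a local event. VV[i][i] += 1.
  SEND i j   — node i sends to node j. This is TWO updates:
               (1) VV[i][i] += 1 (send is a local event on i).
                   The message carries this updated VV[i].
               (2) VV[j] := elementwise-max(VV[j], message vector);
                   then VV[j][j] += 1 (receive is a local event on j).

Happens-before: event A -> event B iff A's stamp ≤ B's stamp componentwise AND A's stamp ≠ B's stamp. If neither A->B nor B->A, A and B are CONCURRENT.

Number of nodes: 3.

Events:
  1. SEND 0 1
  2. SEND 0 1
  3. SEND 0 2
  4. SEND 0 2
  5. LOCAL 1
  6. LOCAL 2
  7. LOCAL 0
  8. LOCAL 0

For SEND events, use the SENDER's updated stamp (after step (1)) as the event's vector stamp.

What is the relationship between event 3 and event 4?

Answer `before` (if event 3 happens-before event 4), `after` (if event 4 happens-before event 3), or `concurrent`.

Initial: VV[0]=[0, 0, 0]
Initial: VV[1]=[0, 0, 0]
Initial: VV[2]=[0, 0, 0]
Event 1: SEND 0->1: VV[0][0]++ -> VV[0]=[1, 0, 0], msg_vec=[1, 0, 0]; VV[1]=max(VV[1],msg_vec) then VV[1][1]++ -> VV[1]=[1, 1, 0]
Event 2: SEND 0->1: VV[0][0]++ -> VV[0]=[2, 0, 0], msg_vec=[2, 0, 0]; VV[1]=max(VV[1],msg_vec) then VV[1][1]++ -> VV[1]=[2, 2, 0]
Event 3: SEND 0->2: VV[0][0]++ -> VV[0]=[3, 0, 0], msg_vec=[3, 0, 0]; VV[2]=max(VV[2],msg_vec) then VV[2][2]++ -> VV[2]=[3, 0, 1]
Event 4: SEND 0->2: VV[0][0]++ -> VV[0]=[4, 0, 0], msg_vec=[4, 0, 0]; VV[2]=max(VV[2],msg_vec) then VV[2][2]++ -> VV[2]=[4, 0, 2]
Event 5: LOCAL 1: VV[1][1]++ -> VV[1]=[2, 3, 0]
Event 6: LOCAL 2: VV[2][2]++ -> VV[2]=[4, 0, 3]
Event 7: LOCAL 0: VV[0][0]++ -> VV[0]=[5, 0, 0]
Event 8: LOCAL 0: VV[0][0]++ -> VV[0]=[6, 0, 0]
Event 3 stamp: [3, 0, 0]
Event 4 stamp: [4, 0, 0]
[3, 0, 0] <= [4, 0, 0]? True
[4, 0, 0] <= [3, 0, 0]? False
Relation: before

Answer: before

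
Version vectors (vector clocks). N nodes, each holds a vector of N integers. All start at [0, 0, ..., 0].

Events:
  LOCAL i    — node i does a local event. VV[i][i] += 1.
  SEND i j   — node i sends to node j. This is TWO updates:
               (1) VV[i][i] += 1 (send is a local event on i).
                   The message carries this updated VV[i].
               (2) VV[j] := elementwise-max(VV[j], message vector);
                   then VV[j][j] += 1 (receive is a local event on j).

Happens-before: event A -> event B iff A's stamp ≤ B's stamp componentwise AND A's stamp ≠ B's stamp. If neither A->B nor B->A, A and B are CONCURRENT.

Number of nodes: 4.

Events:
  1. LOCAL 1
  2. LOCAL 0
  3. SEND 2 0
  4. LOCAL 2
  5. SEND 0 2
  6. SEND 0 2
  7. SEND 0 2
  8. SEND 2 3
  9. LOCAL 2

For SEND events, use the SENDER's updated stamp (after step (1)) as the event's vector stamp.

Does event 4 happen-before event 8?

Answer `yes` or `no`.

Answer: yes

Derivation:
Initial: VV[0]=[0, 0, 0, 0]
Initial: VV[1]=[0, 0, 0, 0]
Initial: VV[2]=[0, 0, 0, 0]
Initial: VV[3]=[0, 0, 0, 0]
Event 1: LOCAL 1: VV[1][1]++ -> VV[1]=[0, 1, 0, 0]
Event 2: LOCAL 0: VV[0][0]++ -> VV[0]=[1, 0, 0, 0]
Event 3: SEND 2->0: VV[2][2]++ -> VV[2]=[0, 0, 1, 0], msg_vec=[0, 0, 1, 0]; VV[0]=max(VV[0],msg_vec) then VV[0][0]++ -> VV[0]=[2, 0, 1, 0]
Event 4: LOCAL 2: VV[2][2]++ -> VV[2]=[0, 0, 2, 0]
Event 5: SEND 0->2: VV[0][0]++ -> VV[0]=[3, 0, 1, 0], msg_vec=[3, 0, 1, 0]; VV[2]=max(VV[2],msg_vec) then VV[2][2]++ -> VV[2]=[3, 0, 3, 0]
Event 6: SEND 0->2: VV[0][0]++ -> VV[0]=[4, 0, 1, 0], msg_vec=[4, 0, 1, 0]; VV[2]=max(VV[2],msg_vec) then VV[2][2]++ -> VV[2]=[4, 0, 4, 0]
Event 7: SEND 0->2: VV[0][0]++ -> VV[0]=[5, 0, 1, 0], msg_vec=[5, 0, 1, 0]; VV[2]=max(VV[2],msg_vec) then VV[2][2]++ -> VV[2]=[5, 0, 5, 0]
Event 8: SEND 2->3: VV[2][2]++ -> VV[2]=[5, 0, 6, 0], msg_vec=[5, 0, 6, 0]; VV[3]=max(VV[3],msg_vec) then VV[3][3]++ -> VV[3]=[5, 0, 6, 1]
Event 9: LOCAL 2: VV[2][2]++ -> VV[2]=[5, 0, 7, 0]
Event 4 stamp: [0, 0, 2, 0]
Event 8 stamp: [5, 0, 6, 0]
[0, 0, 2, 0] <= [5, 0, 6, 0]? True. Equal? False. Happens-before: True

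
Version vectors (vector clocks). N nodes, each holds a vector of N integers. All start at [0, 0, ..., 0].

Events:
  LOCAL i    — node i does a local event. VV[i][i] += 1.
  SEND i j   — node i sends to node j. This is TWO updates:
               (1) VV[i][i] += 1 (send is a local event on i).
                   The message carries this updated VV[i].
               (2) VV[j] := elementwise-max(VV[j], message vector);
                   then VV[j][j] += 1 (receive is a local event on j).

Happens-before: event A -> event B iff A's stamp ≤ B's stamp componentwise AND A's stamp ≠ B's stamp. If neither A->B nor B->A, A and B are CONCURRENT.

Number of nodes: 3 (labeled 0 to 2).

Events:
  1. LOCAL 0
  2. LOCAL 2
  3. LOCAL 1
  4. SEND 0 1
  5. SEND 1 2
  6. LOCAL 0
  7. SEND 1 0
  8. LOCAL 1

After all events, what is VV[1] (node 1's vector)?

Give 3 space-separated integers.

Answer: 2 5 0

Derivation:
Initial: VV[0]=[0, 0, 0]
Initial: VV[1]=[0, 0, 0]
Initial: VV[2]=[0, 0, 0]
Event 1: LOCAL 0: VV[0][0]++ -> VV[0]=[1, 0, 0]
Event 2: LOCAL 2: VV[2][2]++ -> VV[2]=[0, 0, 1]
Event 3: LOCAL 1: VV[1][1]++ -> VV[1]=[0, 1, 0]
Event 4: SEND 0->1: VV[0][0]++ -> VV[0]=[2, 0, 0], msg_vec=[2, 0, 0]; VV[1]=max(VV[1],msg_vec) then VV[1][1]++ -> VV[1]=[2, 2, 0]
Event 5: SEND 1->2: VV[1][1]++ -> VV[1]=[2, 3, 0], msg_vec=[2, 3, 0]; VV[2]=max(VV[2],msg_vec) then VV[2][2]++ -> VV[2]=[2, 3, 2]
Event 6: LOCAL 0: VV[0][0]++ -> VV[0]=[3, 0, 0]
Event 7: SEND 1->0: VV[1][1]++ -> VV[1]=[2, 4, 0], msg_vec=[2, 4, 0]; VV[0]=max(VV[0],msg_vec) then VV[0][0]++ -> VV[0]=[4, 4, 0]
Event 8: LOCAL 1: VV[1][1]++ -> VV[1]=[2, 5, 0]
Final vectors: VV[0]=[4, 4, 0]; VV[1]=[2, 5, 0]; VV[2]=[2, 3, 2]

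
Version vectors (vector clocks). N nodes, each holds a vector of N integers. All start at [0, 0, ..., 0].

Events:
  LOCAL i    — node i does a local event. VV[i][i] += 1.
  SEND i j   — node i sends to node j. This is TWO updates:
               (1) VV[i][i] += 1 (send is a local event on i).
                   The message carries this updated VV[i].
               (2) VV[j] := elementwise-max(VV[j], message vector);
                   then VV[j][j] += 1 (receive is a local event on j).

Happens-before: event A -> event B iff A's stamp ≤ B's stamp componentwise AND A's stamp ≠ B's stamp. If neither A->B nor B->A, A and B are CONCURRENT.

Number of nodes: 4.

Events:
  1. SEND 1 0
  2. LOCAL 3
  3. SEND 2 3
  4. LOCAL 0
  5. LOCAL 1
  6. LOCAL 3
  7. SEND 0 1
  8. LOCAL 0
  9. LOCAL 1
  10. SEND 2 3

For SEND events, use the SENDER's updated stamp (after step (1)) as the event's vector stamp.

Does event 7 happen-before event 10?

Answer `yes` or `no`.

Answer: no

Derivation:
Initial: VV[0]=[0, 0, 0, 0]
Initial: VV[1]=[0, 0, 0, 0]
Initial: VV[2]=[0, 0, 0, 0]
Initial: VV[3]=[0, 0, 0, 0]
Event 1: SEND 1->0: VV[1][1]++ -> VV[1]=[0, 1, 0, 0], msg_vec=[0, 1, 0, 0]; VV[0]=max(VV[0],msg_vec) then VV[0][0]++ -> VV[0]=[1, 1, 0, 0]
Event 2: LOCAL 3: VV[3][3]++ -> VV[3]=[0, 0, 0, 1]
Event 3: SEND 2->3: VV[2][2]++ -> VV[2]=[0, 0, 1, 0], msg_vec=[0, 0, 1, 0]; VV[3]=max(VV[3],msg_vec) then VV[3][3]++ -> VV[3]=[0, 0, 1, 2]
Event 4: LOCAL 0: VV[0][0]++ -> VV[0]=[2, 1, 0, 0]
Event 5: LOCAL 1: VV[1][1]++ -> VV[1]=[0, 2, 0, 0]
Event 6: LOCAL 3: VV[3][3]++ -> VV[3]=[0, 0, 1, 3]
Event 7: SEND 0->1: VV[0][0]++ -> VV[0]=[3, 1, 0, 0], msg_vec=[3, 1, 0, 0]; VV[1]=max(VV[1],msg_vec) then VV[1][1]++ -> VV[1]=[3, 3, 0, 0]
Event 8: LOCAL 0: VV[0][0]++ -> VV[0]=[4, 1, 0, 0]
Event 9: LOCAL 1: VV[1][1]++ -> VV[1]=[3, 4, 0, 0]
Event 10: SEND 2->3: VV[2][2]++ -> VV[2]=[0, 0, 2, 0], msg_vec=[0, 0, 2, 0]; VV[3]=max(VV[3],msg_vec) then VV[3][3]++ -> VV[3]=[0, 0, 2, 4]
Event 7 stamp: [3, 1, 0, 0]
Event 10 stamp: [0, 0, 2, 0]
[3, 1, 0, 0] <= [0, 0, 2, 0]? False. Equal? False. Happens-before: False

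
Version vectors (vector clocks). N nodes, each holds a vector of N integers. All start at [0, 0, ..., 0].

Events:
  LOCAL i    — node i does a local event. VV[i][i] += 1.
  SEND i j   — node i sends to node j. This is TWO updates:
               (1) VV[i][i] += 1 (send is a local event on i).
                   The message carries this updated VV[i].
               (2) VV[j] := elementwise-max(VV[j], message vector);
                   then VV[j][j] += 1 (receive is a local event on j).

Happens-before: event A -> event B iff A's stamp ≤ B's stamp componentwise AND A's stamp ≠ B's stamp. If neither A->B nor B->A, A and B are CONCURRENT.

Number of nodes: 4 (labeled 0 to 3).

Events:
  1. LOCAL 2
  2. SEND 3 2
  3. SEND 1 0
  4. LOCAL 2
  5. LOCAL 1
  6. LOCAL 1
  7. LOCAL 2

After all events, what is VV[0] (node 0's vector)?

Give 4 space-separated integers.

Answer: 1 1 0 0

Derivation:
Initial: VV[0]=[0, 0, 0, 0]
Initial: VV[1]=[0, 0, 0, 0]
Initial: VV[2]=[0, 0, 0, 0]
Initial: VV[3]=[0, 0, 0, 0]
Event 1: LOCAL 2: VV[2][2]++ -> VV[2]=[0, 0, 1, 0]
Event 2: SEND 3->2: VV[3][3]++ -> VV[3]=[0, 0, 0, 1], msg_vec=[0, 0, 0, 1]; VV[2]=max(VV[2],msg_vec) then VV[2][2]++ -> VV[2]=[0, 0, 2, 1]
Event 3: SEND 1->0: VV[1][1]++ -> VV[1]=[0, 1, 0, 0], msg_vec=[0, 1, 0, 0]; VV[0]=max(VV[0],msg_vec) then VV[0][0]++ -> VV[0]=[1, 1, 0, 0]
Event 4: LOCAL 2: VV[2][2]++ -> VV[2]=[0, 0, 3, 1]
Event 5: LOCAL 1: VV[1][1]++ -> VV[1]=[0, 2, 0, 0]
Event 6: LOCAL 1: VV[1][1]++ -> VV[1]=[0, 3, 0, 0]
Event 7: LOCAL 2: VV[2][2]++ -> VV[2]=[0, 0, 4, 1]
Final vectors: VV[0]=[1, 1, 0, 0]; VV[1]=[0, 3, 0, 0]; VV[2]=[0, 0, 4, 1]; VV[3]=[0, 0, 0, 1]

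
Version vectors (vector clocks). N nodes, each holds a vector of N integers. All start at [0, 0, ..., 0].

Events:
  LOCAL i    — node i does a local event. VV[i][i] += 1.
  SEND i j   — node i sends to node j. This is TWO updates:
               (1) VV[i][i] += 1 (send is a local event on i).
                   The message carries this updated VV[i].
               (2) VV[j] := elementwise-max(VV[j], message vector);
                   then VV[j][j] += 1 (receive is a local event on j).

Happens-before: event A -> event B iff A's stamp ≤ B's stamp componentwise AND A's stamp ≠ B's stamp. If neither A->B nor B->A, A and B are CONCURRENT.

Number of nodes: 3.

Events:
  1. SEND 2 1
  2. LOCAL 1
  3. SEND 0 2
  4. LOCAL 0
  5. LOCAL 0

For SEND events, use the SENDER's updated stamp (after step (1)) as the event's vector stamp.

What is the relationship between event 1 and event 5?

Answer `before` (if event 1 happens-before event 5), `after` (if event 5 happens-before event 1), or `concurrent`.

Answer: concurrent

Derivation:
Initial: VV[0]=[0, 0, 0]
Initial: VV[1]=[0, 0, 0]
Initial: VV[2]=[0, 0, 0]
Event 1: SEND 2->1: VV[2][2]++ -> VV[2]=[0, 0, 1], msg_vec=[0, 0, 1]; VV[1]=max(VV[1],msg_vec) then VV[1][1]++ -> VV[1]=[0, 1, 1]
Event 2: LOCAL 1: VV[1][1]++ -> VV[1]=[0, 2, 1]
Event 3: SEND 0->2: VV[0][0]++ -> VV[0]=[1, 0, 0], msg_vec=[1, 0, 0]; VV[2]=max(VV[2],msg_vec) then VV[2][2]++ -> VV[2]=[1, 0, 2]
Event 4: LOCAL 0: VV[0][0]++ -> VV[0]=[2, 0, 0]
Event 5: LOCAL 0: VV[0][0]++ -> VV[0]=[3, 0, 0]
Event 1 stamp: [0, 0, 1]
Event 5 stamp: [3, 0, 0]
[0, 0, 1] <= [3, 0, 0]? False
[3, 0, 0] <= [0, 0, 1]? False
Relation: concurrent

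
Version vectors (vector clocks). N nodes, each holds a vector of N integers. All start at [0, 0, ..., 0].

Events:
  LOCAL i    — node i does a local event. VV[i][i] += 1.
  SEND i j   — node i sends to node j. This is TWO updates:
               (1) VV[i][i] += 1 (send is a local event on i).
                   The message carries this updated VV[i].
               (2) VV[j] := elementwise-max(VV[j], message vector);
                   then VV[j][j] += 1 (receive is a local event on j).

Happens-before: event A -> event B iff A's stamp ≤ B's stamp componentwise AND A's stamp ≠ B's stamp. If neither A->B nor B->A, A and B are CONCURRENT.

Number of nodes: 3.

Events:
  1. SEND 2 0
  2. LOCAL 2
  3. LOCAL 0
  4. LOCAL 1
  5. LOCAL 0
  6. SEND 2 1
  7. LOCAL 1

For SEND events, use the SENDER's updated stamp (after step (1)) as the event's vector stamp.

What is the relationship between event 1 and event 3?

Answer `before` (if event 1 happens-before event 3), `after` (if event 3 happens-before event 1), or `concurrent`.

Answer: before

Derivation:
Initial: VV[0]=[0, 0, 0]
Initial: VV[1]=[0, 0, 0]
Initial: VV[2]=[0, 0, 0]
Event 1: SEND 2->0: VV[2][2]++ -> VV[2]=[0, 0, 1], msg_vec=[0, 0, 1]; VV[0]=max(VV[0],msg_vec) then VV[0][0]++ -> VV[0]=[1, 0, 1]
Event 2: LOCAL 2: VV[2][2]++ -> VV[2]=[0, 0, 2]
Event 3: LOCAL 0: VV[0][0]++ -> VV[0]=[2, 0, 1]
Event 4: LOCAL 1: VV[1][1]++ -> VV[1]=[0, 1, 0]
Event 5: LOCAL 0: VV[0][0]++ -> VV[0]=[3, 0, 1]
Event 6: SEND 2->1: VV[2][2]++ -> VV[2]=[0, 0, 3], msg_vec=[0, 0, 3]; VV[1]=max(VV[1],msg_vec) then VV[1][1]++ -> VV[1]=[0, 2, 3]
Event 7: LOCAL 1: VV[1][1]++ -> VV[1]=[0, 3, 3]
Event 1 stamp: [0, 0, 1]
Event 3 stamp: [2, 0, 1]
[0, 0, 1] <= [2, 0, 1]? True
[2, 0, 1] <= [0, 0, 1]? False
Relation: before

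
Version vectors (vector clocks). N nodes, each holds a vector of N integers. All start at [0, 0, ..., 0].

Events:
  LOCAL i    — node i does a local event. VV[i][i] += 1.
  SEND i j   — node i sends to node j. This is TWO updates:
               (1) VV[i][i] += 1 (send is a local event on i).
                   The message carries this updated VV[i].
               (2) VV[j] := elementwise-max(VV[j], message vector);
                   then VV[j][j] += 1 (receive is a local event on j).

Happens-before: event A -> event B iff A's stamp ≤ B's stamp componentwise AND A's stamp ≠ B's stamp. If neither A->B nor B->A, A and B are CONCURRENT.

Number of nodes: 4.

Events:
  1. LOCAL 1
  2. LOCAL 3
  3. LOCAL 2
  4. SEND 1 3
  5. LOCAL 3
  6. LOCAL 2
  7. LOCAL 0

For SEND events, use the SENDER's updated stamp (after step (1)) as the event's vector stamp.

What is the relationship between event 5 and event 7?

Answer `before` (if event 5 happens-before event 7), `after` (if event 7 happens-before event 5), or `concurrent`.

Initial: VV[0]=[0, 0, 0, 0]
Initial: VV[1]=[0, 0, 0, 0]
Initial: VV[2]=[0, 0, 0, 0]
Initial: VV[3]=[0, 0, 0, 0]
Event 1: LOCAL 1: VV[1][1]++ -> VV[1]=[0, 1, 0, 0]
Event 2: LOCAL 3: VV[3][3]++ -> VV[3]=[0, 0, 0, 1]
Event 3: LOCAL 2: VV[2][2]++ -> VV[2]=[0, 0, 1, 0]
Event 4: SEND 1->3: VV[1][1]++ -> VV[1]=[0, 2, 0, 0], msg_vec=[0, 2, 0, 0]; VV[3]=max(VV[3],msg_vec) then VV[3][3]++ -> VV[3]=[0, 2, 0, 2]
Event 5: LOCAL 3: VV[3][3]++ -> VV[3]=[0, 2, 0, 3]
Event 6: LOCAL 2: VV[2][2]++ -> VV[2]=[0, 0, 2, 0]
Event 7: LOCAL 0: VV[0][0]++ -> VV[0]=[1, 0, 0, 0]
Event 5 stamp: [0, 2, 0, 3]
Event 7 stamp: [1, 0, 0, 0]
[0, 2, 0, 3] <= [1, 0, 0, 0]? False
[1, 0, 0, 0] <= [0, 2, 0, 3]? False
Relation: concurrent

Answer: concurrent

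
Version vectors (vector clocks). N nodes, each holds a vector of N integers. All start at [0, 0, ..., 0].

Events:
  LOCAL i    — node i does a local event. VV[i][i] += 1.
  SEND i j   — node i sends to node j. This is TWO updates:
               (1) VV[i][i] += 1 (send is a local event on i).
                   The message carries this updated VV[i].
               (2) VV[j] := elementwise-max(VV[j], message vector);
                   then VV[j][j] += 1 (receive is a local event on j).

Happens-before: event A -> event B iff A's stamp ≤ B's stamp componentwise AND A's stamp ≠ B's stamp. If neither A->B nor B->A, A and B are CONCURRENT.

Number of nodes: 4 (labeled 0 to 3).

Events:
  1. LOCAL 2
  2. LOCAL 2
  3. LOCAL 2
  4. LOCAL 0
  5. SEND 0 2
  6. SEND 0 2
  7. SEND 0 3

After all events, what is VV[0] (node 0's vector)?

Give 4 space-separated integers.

Answer: 4 0 0 0

Derivation:
Initial: VV[0]=[0, 0, 0, 0]
Initial: VV[1]=[0, 0, 0, 0]
Initial: VV[2]=[0, 0, 0, 0]
Initial: VV[3]=[0, 0, 0, 0]
Event 1: LOCAL 2: VV[2][2]++ -> VV[2]=[0, 0, 1, 0]
Event 2: LOCAL 2: VV[2][2]++ -> VV[2]=[0, 0, 2, 0]
Event 3: LOCAL 2: VV[2][2]++ -> VV[2]=[0, 0, 3, 0]
Event 4: LOCAL 0: VV[0][0]++ -> VV[0]=[1, 0, 0, 0]
Event 5: SEND 0->2: VV[0][0]++ -> VV[0]=[2, 0, 0, 0], msg_vec=[2, 0, 0, 0]; VV[2]=max(VV[2],msg_vec) then VV[2][2]++ -> VV[2]=[2, 0, 4, 0]
Event 6: SEND 0->2: VV[0][0]++ -> VV[0]=[3, 0, 0, 0], msg_vec=[3, 0, 0, 0]; VV[2]=max(VV[2],msg_vec) then VV[2][2]++ -> VV[2]=[3, 0, 5, 0]
Event 7: SEND 0->3: VV[0][0]++ -> VV[0]=[4, 0, 0, 0], msg_vec=[4, 0, 0, 0]; VV[3]=max(VV[3],msg_vec) then VV[3][3]++ -> VV[3]=[4, 0, 0, 1]
Final vectors: VV[0]=[4, 0, 0, 0]; VV[1]=[0, 0, 0, 0]; VV[2]=[3, 0, 5, 0]; VV[3]=[4, 0, 0, 1]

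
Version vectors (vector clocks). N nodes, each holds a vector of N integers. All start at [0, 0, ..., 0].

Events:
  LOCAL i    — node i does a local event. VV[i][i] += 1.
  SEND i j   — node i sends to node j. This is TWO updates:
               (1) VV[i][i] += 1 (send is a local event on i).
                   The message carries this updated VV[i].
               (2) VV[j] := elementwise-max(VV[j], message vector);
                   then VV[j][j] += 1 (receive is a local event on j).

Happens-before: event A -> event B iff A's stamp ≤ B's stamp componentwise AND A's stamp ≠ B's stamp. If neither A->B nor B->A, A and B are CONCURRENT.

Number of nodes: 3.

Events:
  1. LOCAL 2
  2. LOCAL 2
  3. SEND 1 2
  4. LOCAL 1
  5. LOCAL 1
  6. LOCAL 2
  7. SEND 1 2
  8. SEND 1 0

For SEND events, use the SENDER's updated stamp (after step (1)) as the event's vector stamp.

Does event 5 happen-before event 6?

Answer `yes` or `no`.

Initial: VV[0]=[0, 0, 0]
Initial: VV[1]=[0, 0, 0]
Initial: VV[2]=[0, 0, 0]
Event 1: LOCAL 2: VV[2][2]++ -> VV[2]=[0, 0, 1]
Event 2: LOCAL 2: VV[2][2]++ -> VV[2]=[0, 0, 2]
Event 3: SEND 1->2: VV[1][1]++ -> VV[1]=[0, 1, 0], msg_vec=[0, 1, 0]; VV[2]=max(VV[2],msg_vec) then VV[2][2]++ -> VV[2]=[0, 1, 3]
Event 4: LOCAL 1: VV[1][1]++ -> VV[1]=[0, 2, 0]
Event 5: LOCAL 1: VV[1][1]++ -> VV[1]=[0, 3, 0]
Event 6: LOCAL 2: VV[2][2]++ -> VV[2]=[0, 1, 4]
Event 7: SEND 1->2: VV[1][1]++ -> VV[1]=[0, 4, 0], msg_vec=[0, 4, 0]; VV[2]=max(VV[2],msg_vec) then VV[2][2]++ -> VV[2]=[0, 4, 5]
Event 8: SEND 1->0: VV[1][1]++ -> VV[1]=[0, 5, 0], msg_vec=[0, 5, 0]; VV[0]=max(VV[0],msg_vec) then VV[0][0]++ -> VV[0]=[1, 5, 0]
Event 5 stamp: [0, 3, 0]
Event 6 stamp: [0, 1, 4]
[0, 3, 0] <= [0, 1, 4]? False. Equal? False. Happens-before: False

Answer: no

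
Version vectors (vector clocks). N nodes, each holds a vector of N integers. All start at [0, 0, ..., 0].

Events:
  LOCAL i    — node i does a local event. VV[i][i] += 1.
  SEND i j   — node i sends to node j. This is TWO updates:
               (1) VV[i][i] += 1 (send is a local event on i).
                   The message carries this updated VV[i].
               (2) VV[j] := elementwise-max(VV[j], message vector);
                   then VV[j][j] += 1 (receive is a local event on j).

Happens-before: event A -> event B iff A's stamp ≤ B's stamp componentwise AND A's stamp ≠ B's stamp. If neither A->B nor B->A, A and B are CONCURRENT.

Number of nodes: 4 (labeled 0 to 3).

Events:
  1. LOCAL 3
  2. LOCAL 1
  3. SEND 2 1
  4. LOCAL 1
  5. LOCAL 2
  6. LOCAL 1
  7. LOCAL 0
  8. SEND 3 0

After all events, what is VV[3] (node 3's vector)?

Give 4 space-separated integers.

Initial: VV[0]=[0, 0, 0, 0]
Initial: VV[1]=[0, 0, 0, 0]
Initial: VV[2]=[0, 0, 0, 0]
Initial: VV[3]=[0, 0, 0, 0]
Event 1: LOCAL 3: VV[3][3]++ -> VV[3]=[0, 0, 0, 1]
Event 2: LOCAL 1: VV[1][1]++ -> VV[1]=[0, 1, 0, 0]
Event 3: SEND 2->1: VV[2][2]++ -> VV[2]=[0, 0, 1, 0], msg_vec=[0, 0, 1, 0]; VV[1]=max(VV[1],msg_vec) then VV[1][1]++ -> VV[1]=[0, 2, 1, 0]
Event 4: LOCAL 1: VV[1][1]++ -> VV[1]=[0, 3, 1, 0]
Event 5: LOCAL 2: VV[2][2]++ -> VV[2]=[0, 0, 2, 0]
Event 6: LOCAL 1: VV[1][1]++ -> VV[1]=[0, 4, 1, 0]
Event 7: LOCAL 0: VV[0][0]++ -> VV[0]=[1, 0, 0, 0]
Event 8: SEND 3->0: VV[3][3]++ -> VV[3]=[0, 0, 0, 2], msg_vec=[0, 0, 0, 2]; VV[0]=max(VV[0],msg_vec) then VV[0][0]++ -> VV[0]=[2, 0, 0, 2]
Final vectors: VV[0]=[2, 0, 0, 2]; VV[1]=[0, 4, 1, 0]; VV[2]=[0, 0, 2, 0]; VV[3]=[0, 0, 0, 2]

Answer: 0 0 0 2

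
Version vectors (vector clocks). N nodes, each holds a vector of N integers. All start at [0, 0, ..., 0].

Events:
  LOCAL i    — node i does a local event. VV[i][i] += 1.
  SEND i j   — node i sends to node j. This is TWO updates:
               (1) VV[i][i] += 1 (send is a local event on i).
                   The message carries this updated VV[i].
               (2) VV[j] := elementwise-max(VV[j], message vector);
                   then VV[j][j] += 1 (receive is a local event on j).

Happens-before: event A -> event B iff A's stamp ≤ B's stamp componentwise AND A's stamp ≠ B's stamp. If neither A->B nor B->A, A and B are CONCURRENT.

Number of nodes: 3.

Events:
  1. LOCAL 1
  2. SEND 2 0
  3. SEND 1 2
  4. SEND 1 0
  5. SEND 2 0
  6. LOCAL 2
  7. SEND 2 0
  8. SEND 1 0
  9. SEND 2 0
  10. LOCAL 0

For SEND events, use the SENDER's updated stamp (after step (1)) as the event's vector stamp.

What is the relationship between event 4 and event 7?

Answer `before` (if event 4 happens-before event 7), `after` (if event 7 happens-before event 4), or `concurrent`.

Initial: VV[0]=[0, 0, 0]
Initial: VV[1]=[0, 0, 0]
Initial: VV[2]=[0, 0, 0]
Event 1: LOCAL 1: VV[1][1]++ -> VV[1]=[0, 1, 0]
Event 2: SEND 2->0: VV[2][2]++ -> VV[2]=[0, 0, 1], msg_vec=[0, 0, 1]; VV[0]=max(VV[0],msg_vec) then VV[0][0]++ -> VV[0]=[1, 0, 1]
Event 3: SEND 1->2: VV[1][1]++ -> VV[1]=[0, 2, 0], msg_vec=[0, 2, 0]; VV[2]=max(VV[2],msg_vec) then VV[2][2]++ -> VV[2]=[0, 2, 2]
Event 4: SEND 1->0: VV[1][1]++ -> VV[1]=[0, 3, 0], msg_vec=[0, 3, 0]; VV[0]=max(VV[0],msg_vec) then VV[0][0]++ -> VV[0]=[2, 3, 1]
Event 5: SEND 2->0: VV[2][2]++ -> VV[2]=[0, 2, 3], msg_vec=[0, 2, 3]; VV[0]=max(VV[0],msg_vec) then VV[0][0]++ -> VV[0]=[3, 3, 3]
Event 6: LOCAL 2: VV[2][2]++ -> VV[2]=[0, 2, 4]
Event 7: SEND 2->0: VV[2][2]++ -> VV[2]=[0, 2, 5], msg_vec=[0, 2, 5]; VV[0]=max(VV[0],msg_vec) then VV[0][0]++ -> VV[0]=[4, 3, 5]
Event 8: SEND 1->0: VV[1][1]++ -> VV[1]=[0, 4, 0], msg_vec=[0, 4, 0]; VV[0]=max(VV[0],msg_vec) then VV[0][0]++ -> VV[0]=[5, 4, 5]
Event 9: SEND 2->0: VV[2][2]++ -> VV[2]=[0, 2, 6], msg_vec=[0, 2, 6]; VV[0]=max(VV[0],msg_vec) then VV[0][0]++ -> VV[0]=[6, 4, 6]
Event 10: LOCAL 0: VV[0][0]++ -> VV[0]=[7, 4, 6]
Event 4 stamp: [0, 3, 0]
Event 7 stamp: [0, 2, 5]
[0, 3, 0] <= [0, 2, 5]? False
[0, 2, 5] <= [0, 3, 0]? False
Relation: concurrent

Answer: concurrent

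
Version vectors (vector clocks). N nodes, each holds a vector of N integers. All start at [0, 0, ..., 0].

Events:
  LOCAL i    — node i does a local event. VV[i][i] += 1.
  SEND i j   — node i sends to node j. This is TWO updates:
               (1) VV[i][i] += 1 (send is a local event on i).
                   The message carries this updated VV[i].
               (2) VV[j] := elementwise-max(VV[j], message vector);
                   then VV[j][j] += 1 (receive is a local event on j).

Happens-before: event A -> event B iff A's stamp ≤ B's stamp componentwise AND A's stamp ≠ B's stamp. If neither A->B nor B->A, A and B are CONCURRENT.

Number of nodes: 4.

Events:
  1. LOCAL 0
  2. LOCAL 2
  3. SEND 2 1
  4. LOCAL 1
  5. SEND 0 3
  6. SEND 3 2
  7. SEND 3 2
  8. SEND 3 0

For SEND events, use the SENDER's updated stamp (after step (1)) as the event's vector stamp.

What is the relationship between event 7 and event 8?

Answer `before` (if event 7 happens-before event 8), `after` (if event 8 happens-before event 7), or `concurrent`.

Initial: VV[0]=[0, 0, 0, 0]
Initial: VV[1]=[0, 0, 0, 0]
Initial: VV[2]=[0, 0, 0, 0]
Initial: VV[3]=[0, 0, 0, 0]
Event 1: LOCAL 0: VV[0][0]++ -> VV[0]=[1, 0, 0, 0]
Event 2: LOCAL 2: VV[2][2]++ -> VV[2]=[0, 0, 1, 0]
Event 3: SEND 2->1: VV[2][2]++ -> VV[2]=[0, 0, 2, 0], msg_vec=[0, 0, 2, 0]; VV[1]=max(VV[1],msg_vec) then VV[1][1]++ -> VV[1]=[0, 1, 2, 0]
Event 4: LOCAL 1: VV[1][1]++ -> VV[1]=[0, 2, 2, 0]
Event 5: SEND 0->3: VV[0][0]++ -> VV[0]=[2, 0, 0, 0], msg_vec=[2, 0, 0, 0]; VV[3]=max(VV[3],msg_vec) then VV[3][3]++ -> VV[3]=[2, 0, 0, 1]
Event 6: SEND 3->2: VV[3][3]++ -> VV[3]=[2, 0, 0, 2], msg_vec=[2, 0, 0, 2]; VV[2]=max(VV[2],msg_vec) then VV[2][2]++ -> VV[2]=[2, 0, 3, 2]
Event 7: SEND 3->2: VV[3][3]++ -> VV[3]=[2, 0, 0, 3], msg_vec=[2, 0, 0, 3]; VV[2]=max(VV[2],msg_vec) then VV[2][2]++ -> VV[2]=[2, 0, 4, 3]
Event 8: SEND 3->0: VV[3][3]++ -> VV[3]=[2, 0, 0, 4], msg_vec=[2, 0, 0, 4]; VV[0]=max(VV[0],msg_vec) then VV[0][0]++ -> VV[0]=[3, 0, 0, 4]
Event 7 stamp: [2, 0, 0, 3]
Event 8 stamp: [2, 0, 0, 4]
[2, 0, 0, 3] <= [2, 0, 0, 4]? True
[2, 0, 0, 4] <= [2, 0, 0, 3]? False
Relation: before

Answer: before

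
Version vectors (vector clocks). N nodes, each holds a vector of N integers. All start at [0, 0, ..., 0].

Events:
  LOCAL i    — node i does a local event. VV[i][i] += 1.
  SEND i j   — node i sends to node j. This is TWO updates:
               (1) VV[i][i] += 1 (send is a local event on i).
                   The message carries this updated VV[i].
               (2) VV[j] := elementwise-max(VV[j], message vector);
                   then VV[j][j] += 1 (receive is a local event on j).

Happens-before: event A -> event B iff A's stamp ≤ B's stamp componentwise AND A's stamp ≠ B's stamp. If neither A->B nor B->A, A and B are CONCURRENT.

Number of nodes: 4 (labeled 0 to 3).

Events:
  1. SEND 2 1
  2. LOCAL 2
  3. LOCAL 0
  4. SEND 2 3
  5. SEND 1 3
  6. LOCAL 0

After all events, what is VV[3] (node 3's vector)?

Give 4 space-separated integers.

Answer: 0 2 3 2

Derivation:
Initial: VV[0]=[0, 0, 0, 0]
Initial: VV[1]=[0, 0, 0, 0]
Initial: VV[2]=[0, 0, 0, 0]
Initial: VV[3]=[0, 0, 0, 0]
Event 1: SEND 2->1: VV[2][2]++ -> VV[2]=[0, 0, 1, 0], msg_vec=[0, 0, 1, 0]; VV[1]=max(VV[1],msg_vec) then VV[1][1]++ -> VV[1]=[0, 1, 1, 0]
Event 2: LOCAL 2: VV[2][2]++ -> VV[2]=[0, 0, 2, 0]
Event 3: LOCAL 0: VV[0][0]++ -> VV[0]=[1, 0, 0, 0]
Event 4: SEND 2->3: VV[2][2]++ -> VV[2]=[0, 0, 3, 0], msg_vec=[0, 0, 3, 0]; VV[3]=max(VV[3],msg_vec) then VV[3][3]++ -> VV[3]=[0, 0, 3, 1]
Event 5: SEND 1->3: VV[1][1]++ -> VV[1]=[0, 2, 1, 0], msg_vec=[0, 2, 1, 0]; VV[3]=max(VV[3],msg_vec) then VV[3][3]++ -> VV[3]=[0, 2, 3, 2]
Event 6: LOCAL 0: VV[0][0]++ -> VV[0]=[2, 0, 0, 0]
Final vectors: VV[0]=[2, 0, 0, 0]; VV[1]=[0, 2, 1, 0]; VV[2]=[0, 0, 3, 0]; VV[3]=[0, 2, 3, 2]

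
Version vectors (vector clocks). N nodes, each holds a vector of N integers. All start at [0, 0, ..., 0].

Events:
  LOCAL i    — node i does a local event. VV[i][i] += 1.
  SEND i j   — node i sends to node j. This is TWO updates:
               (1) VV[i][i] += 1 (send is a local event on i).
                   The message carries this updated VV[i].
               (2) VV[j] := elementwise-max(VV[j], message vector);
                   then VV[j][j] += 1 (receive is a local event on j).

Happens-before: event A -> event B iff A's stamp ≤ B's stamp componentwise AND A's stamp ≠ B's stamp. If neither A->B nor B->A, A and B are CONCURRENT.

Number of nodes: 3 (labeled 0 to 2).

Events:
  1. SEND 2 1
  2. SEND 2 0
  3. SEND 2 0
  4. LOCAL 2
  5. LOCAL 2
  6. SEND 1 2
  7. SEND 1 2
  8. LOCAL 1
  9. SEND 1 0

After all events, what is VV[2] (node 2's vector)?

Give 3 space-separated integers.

Initial: VV[0]=[0, 0, 0]
Initial: VV[1]=[0, 0, 0]
Initial: VV[2]=[0, 0, 0]
Event 1: SEND 2->1: VV[2][2]++ -> VV[2]=[0, 0, 1], msg_vec=[0, 0, 1]; VV[1]=max(VV[1],msg_vec) then VV[1][1]++ -> VV[1]=[0, 1, 1]
Event 2: SEND 2->0: VV[2][2]++ -> VV[2]=[0, 0, 2], msg_vec=[0, 0, 2]; VV[0]=max(VV[0],msg_vec) then VV[0][0]++ -> VV[0]=[1, 0, 2]
Event 3: SEND 2->0: VV[2][2]++ -> VV[2]=[0, 0, 3], msg_vec=[0, 0, 3]; VV[0]=max(VV[0],msg_vec) then VV[0][0]++ -> VV[0]=[2, 0, 3]
Event 4: LOCAL 2: VV[2][2]++ -> VV[2]=[0, 0, 4]
Event 5: LOCAL 2: VV[2][2]++ -> VV[2]=[0, 0, 5]
Event 6: SEND 1->2: VV[1][1]++ -> VV[1]=[0, 2, 1], msg_vec=[0, 2, 1]; VV[2]=max(VV[2],msg_vec) then VV[2][2]++ -> VV[2]=[0, 2, 6]
Event 7: SEND 1->2: VV[1][1]++ -> VV[1]=[0, 3, 1], msg_vec=[0, 3, 1]; VV[2]=max(VV[2],msg_vec) then VV[2][2]++ -> VV[2]=[0, 3, 7]
Event 8: LOCAL 1: VV[1][1]++ -> VV[1]=[0, 4, 1]
Event 9: SEND 1->0: VV[1][1]++ -> VV[1]=[0, 5, 1], msg_vec=[0, 5, 1]; VV[0]=max(VV[0],msg_vec) then VV[0][0]++ -> VV[0]=[3, 5, 3]
Final vectors: VV[0]=[3, 5, 3]; VV[1]=[0, 5, 1]; VV[2]=[0, 3, 7]

Answer: 0 3 7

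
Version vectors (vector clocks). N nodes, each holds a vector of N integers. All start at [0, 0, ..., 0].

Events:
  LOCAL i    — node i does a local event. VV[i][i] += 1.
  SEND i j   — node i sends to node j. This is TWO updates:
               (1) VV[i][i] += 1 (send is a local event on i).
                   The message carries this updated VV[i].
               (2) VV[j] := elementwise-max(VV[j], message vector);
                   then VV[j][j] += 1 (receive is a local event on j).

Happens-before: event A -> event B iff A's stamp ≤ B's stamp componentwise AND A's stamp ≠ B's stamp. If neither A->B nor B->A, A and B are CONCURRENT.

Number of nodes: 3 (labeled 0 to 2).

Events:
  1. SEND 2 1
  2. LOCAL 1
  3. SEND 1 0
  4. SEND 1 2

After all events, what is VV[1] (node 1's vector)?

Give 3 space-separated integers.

Answer: 0 4 1

Derivation:
Initial: VV[0]=[0, 0, 0]
Initial: VV[1]=[0, 0, 0]
Initial: VV[2]=[0, 0, 0]
Event 1: SEND 2->1: VV[2][2]++ -> VV[2]=[0, 0, 1], msg_vec=[0, 0, 1]; VV[1]=max(VV[1],msg_vec) then VV[1][1]++ -> VV[1]=[0, 1, 1]
Event 2: LOCAL 1: VV[1][1]++ -> VV[1]=[0, 2, 1]
Event 3: SEND 1->0: VV[1][1]++ -> VV[1]=[0, 3, 1], msg_vec=[0, 3, 1]; VV[0]=max(VV[0],msg_vec) then VV[0][0]++ -> VV[0]=[1, 3, 1]
Event 4: SEND 1->2: VV[1][1]++ -> VV[1]=[0, 4, 1], msg_vec=[0, 4, 1]; VV[2]=max(VV[2],msg_vec) then VV[2][2]++ -> VV[2]=[0, 4, 2]
Final vectors: VV[0]=[1, 3, 1]; VV[1]=[0, 4, 1]; VV[2]=[0, 4, 2]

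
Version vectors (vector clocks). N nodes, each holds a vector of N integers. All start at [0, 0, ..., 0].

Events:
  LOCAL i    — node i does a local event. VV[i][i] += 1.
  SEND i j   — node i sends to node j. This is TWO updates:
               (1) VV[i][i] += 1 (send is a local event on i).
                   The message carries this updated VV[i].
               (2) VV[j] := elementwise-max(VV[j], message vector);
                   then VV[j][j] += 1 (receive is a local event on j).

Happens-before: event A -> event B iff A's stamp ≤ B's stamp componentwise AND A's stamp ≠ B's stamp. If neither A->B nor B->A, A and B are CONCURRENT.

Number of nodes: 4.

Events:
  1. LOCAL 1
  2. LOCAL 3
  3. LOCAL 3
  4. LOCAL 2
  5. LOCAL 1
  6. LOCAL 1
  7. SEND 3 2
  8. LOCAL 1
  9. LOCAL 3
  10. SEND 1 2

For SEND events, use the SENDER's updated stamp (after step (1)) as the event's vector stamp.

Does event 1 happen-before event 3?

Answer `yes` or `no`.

Initial: VV[0]=[0, 0, 0, 0]
Initial: VV[1]=[0, 0, 0, 0]
Initial: VV[2]=[0, 0, 0, 0]
Initial: VV[3]=[0, 0, 0, 0]
Event 1: LOCAL 1: VV[1][1]++ -> VV[1]=[0, 1, 0, 0]
Event 2: LOCAL 3: VV[3][3]++ -> VV[3]=[0, 0, 0, 1]
Event 3: LOCAL 3: VV[3][3]++ -> VV[3]=[0, 0, 0, 2]
Event 4: LOCAL 2: VV[2][2]++ -> VV[2]=[0, 0, 1, 0]
Event 5: LOCAL 1: VV[1][1]++ -> VV[1]=[0, 2, 0, 0]
Event 6: LOCAL 1: VV[1][1]++ -> VV[1]=[0, 3, 0, 0]
Event 7: SEND 3->2: VV[3][3]++ -> VV[3]=[0, 0, 0, 3], msg_vec=[0, 0, 0, 3]; VV[2]=max(VV[2],msg_vec) then VV[2][2]++ -> VV[2]=[0, 0, 2, 3]
Event 8: LOCAL 1: VV[1][1]++ -> VV[1]=[0, 4, 0, 0]
Event 9: LOCAL 3: VV[3][3]++ -> VV[3]=[0, 0, 0, 4]
Event 10: SEND 1->2: VV[1][1]++ -> VV[1]=[0, 5, 0, 0], msg_vec=[0, 5, 0, 0]; VV[2]=max(VV[2],msg_vec) then VV[2][2]++ -> VV[2]=[0, 5, 3, 3]
Event 1 stamp: [0, 1, 0, 0]
Event 3 stamp: [0, 0, 0, 2]
[0, 1, 0, 0] <= [0, 0, 0, 2]? False. Equal? False. Happens-before: False

Answer: no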